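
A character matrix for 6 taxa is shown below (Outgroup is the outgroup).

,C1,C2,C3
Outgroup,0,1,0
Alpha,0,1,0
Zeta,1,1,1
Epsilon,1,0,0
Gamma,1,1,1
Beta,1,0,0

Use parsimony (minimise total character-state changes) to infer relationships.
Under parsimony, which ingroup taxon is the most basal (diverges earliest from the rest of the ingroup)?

Alpha

Character polarity is set by the outgroup: the derived state is whichever differs from the outgroup's state, so for C2 the derived state is '0', and for the remaining characters it is '1'.
Only Beta, Epsilon, Gamma, and Zeta show the derived state '1' for C1, supporting them as a clade.
C2 (derived state '0') is shared by Beta and Epsilon — a synapomorphy uniting that clade.
Only Gamma and Zeta show the derived state '1' for C3, supporting them as a clade.
Most parsimonious ingroup topology: (Alpha,((Zeta,Gamma),(Epsilon,Beta))).
Alpha is sister to the clade containing all other ingroup taxa, so it is the earliest-diverging (most basal) ingroup lineage.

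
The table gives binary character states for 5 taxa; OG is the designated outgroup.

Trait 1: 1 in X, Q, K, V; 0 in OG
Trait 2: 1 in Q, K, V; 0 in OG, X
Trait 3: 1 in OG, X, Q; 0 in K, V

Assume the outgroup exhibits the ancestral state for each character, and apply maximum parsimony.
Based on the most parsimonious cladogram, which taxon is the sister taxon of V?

K

Character polarity is set by the outgroup: the derived state is whichever differs from the outgroup's state, so for Trait 3 the derived state is '0', and for the remaining characters it is '1'.
Trait 1 (derived state '1') is shared by all ingroup taxa — unites the whole ingroup.
Only K, Q, and V show the derived state '1' for Trait 2, supporting them as a clade.
Trait 3: derived state '0' in K and V only — synapomorphy for {K, V}.
Most parsimonious ingroup topology: (X,(Q,(K,V))).
V and K form a cherry on this tree, so they are sister taxa.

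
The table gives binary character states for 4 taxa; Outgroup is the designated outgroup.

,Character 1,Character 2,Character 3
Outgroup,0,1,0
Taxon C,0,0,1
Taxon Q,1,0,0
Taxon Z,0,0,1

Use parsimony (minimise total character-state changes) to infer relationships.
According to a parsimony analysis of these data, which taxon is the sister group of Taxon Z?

Taxon C

Character polarity is set by the outgroup: the derived state is whichever differs from the outgroup's state, so for Character 2 the derived state is '0', and for the remaining characters it is '1'.
Character 1: derived state '1' in Taxon Q only — an autapomorphy, so it tells us nothing about relationships among taxa.
Character 2 (derived state '0') is shared by all ingroup taxa — unites the whole ingroup.
Character 3: derived state '1' in Taxon C and Taxon Z only — synapomorphy for {Taxon C, Taxon Z}.
Most parsimonious ingroup topology: ((Taxon C,Taxon Z),Taxon Q).
Taxon Z and Taxon C form a cherry on this tree, so they are sister taxa.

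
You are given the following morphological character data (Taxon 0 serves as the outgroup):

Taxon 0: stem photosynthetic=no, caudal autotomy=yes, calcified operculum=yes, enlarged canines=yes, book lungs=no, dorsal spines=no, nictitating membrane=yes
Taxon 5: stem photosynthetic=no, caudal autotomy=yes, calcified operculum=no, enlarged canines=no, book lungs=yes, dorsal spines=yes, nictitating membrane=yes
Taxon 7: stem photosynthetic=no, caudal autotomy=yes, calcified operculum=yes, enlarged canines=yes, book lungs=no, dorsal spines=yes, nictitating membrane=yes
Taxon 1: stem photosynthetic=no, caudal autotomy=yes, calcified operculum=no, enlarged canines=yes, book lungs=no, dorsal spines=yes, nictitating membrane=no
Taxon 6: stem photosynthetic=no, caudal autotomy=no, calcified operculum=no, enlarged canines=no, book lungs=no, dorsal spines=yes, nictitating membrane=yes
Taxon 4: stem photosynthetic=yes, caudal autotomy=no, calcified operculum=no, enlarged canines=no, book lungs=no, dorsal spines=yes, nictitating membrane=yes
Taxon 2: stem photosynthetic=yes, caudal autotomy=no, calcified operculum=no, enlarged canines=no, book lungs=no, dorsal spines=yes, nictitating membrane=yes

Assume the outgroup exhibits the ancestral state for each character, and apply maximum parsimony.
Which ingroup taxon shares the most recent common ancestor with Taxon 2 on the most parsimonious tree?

Taxon 4

Character polarity is set by the outgroup: the derived state is whichever differs from the outgroup's state, so for caudal autotomy, calcified operculum, enlarged canines, nictitating membrane the derived state is 'no', and for the remaining characters it is 'yes'.
Only Taxon 2 and Taxon 4 show the derived state 'yes' for stem photosynthetic, supporting them as a clade.
Only Taxon 2, Taxon 4, and Taxon 6 show the derived state 'no' for caudal autotomy, supporting them as a clade.
calcified operculum (derived state 'no') is shared by Taxon 1, Taxon 2, Taxon 4, Taxon 5, and Taxon 6 — a synapomorphy uniting that clade.
Only Taxon 2, Taxon 4, Taxon 5, and Taxon 6 show the derived state 'no' for enlarged canines, supporting them as a clade.
book lungs (derived state 'yes') is unique to Taxon 5 (autapomorphy; uninformative for grouping).
All ingroup taxa share the derived state 'yes' for dorsal spines; it defines the ingroup but does not resolve relationships within it.
nictitating membrane (derived state 'no') is unique to Taxon 1 (autapomorphy; uninformative for grouping).
Most parsimonious ingroup topology: (((Taxon 5,(Taxon 6,(Taxon 4,Taxon 2))),Taxon 1),Taxon 7).
Taxon 2 and Taxon 4 form a cherry on this tree, so they are sister taxa.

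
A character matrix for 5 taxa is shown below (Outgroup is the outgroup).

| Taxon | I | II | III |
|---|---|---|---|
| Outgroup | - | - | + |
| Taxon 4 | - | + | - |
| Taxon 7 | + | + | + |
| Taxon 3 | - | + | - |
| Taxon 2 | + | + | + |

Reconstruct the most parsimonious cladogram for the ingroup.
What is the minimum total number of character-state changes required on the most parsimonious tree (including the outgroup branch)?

3

Character polarity is set by the outgroup: the derived state is whichever differs from the outgroup's state, so for III the derived state is '-', and for the remaining characters it is '+'.
I: derived state '+' in Taxon 2 and Taxon 7 only — synapomorphy for {Taxon 2, Taxon 7}.
All ingroup taxa share the derived state '+' for II; it defines the ingroup but does not resolve relationships within it.
III: derived state '-' in Taxon 3 and Taxon 4 only — synapomorphy for {Taxon 3, Taxon 4}.
Most parsimonious ingroup topology: ((Taxon 4,Taxon 3),(Taxon 7,Taxon 2)).
Changes per character on this tree: I: 1; II: 1; III: 1.
Total = 3.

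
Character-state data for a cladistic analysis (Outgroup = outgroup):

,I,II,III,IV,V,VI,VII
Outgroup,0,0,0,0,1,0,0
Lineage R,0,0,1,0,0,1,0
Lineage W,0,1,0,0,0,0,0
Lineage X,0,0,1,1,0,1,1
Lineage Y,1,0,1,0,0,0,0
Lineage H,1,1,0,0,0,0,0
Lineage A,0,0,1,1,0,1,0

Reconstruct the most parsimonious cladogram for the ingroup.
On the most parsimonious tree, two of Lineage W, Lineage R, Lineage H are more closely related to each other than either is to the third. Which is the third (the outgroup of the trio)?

Character polarity is set by the outgroup: the derived state is whichever differs from the outgroup's state, so for V the derived state is '0', and for the remaining characters it is '1'.
I groups Lineage H and Lineage Y, which is incompatible with the clades supported by the remaining characters; treating it as convergent (homoplasy) costs fewer steps than any alternative tree.
II: derived state '1' in Lineage H and Lineage W only — synapomorphy for {Lineage H, Lineage W}.
III (derived state '1') is shared by Lineage A, Lineage R, Lineage X, and Lineage Y — a synapomorphy uniting that clade.
IV: derived state '1' in Lineage A and Lineage X only — synapomorphy for {Lineage A, Lineage X}.
V (derived state '0') is shared by all ingroup taxa — unites the whole ingroup.
VI (derived state '1') is shared by Lineage A, Lineage R, and Lineage X — a synapomorphy uniting that clade.
VII (derived state '1') is unique to Lineage X (autapomorphy; uninformative for grouping).
Most parsimonious ingroup topology: (((Lineage R,(Lineage A,Lineage X)),Lineage Y),(Lineage W,Lineage H)).
Lineage H and Lineage W share a more recent common ancestor with each other than either does with Lineage R, so Lineage R is the least closely related of the three.

Lineage R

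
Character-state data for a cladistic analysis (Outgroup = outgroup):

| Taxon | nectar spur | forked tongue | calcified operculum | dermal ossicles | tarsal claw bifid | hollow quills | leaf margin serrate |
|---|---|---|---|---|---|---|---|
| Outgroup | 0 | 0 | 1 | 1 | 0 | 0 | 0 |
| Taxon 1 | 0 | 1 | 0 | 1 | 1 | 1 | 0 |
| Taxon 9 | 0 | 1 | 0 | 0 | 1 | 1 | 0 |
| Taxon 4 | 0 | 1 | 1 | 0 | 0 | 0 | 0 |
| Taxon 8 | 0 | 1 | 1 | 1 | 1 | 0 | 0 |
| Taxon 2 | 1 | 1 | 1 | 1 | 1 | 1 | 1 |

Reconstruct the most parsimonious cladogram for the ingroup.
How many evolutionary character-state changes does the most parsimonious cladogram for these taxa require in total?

Character polarity is set by the outgroup: the derived state is whichever differs from the outgroup's state, so for calcified operculum, dermal ossicles the derived state is '0', and for the remaining characters it is '1'.
nectar spur (derived state '1') is unique to Taxon 2 (autapomorphy; uninformative for grouping).
forked tongue (derived state '1') is shared by all ingroup taxa — unites the whole ingroup.
calcified operculum (derived state '0') is shared by Taxon 1 and Taxon 9 — a synapomorphy uniting that clade.
dermal ossicles groups Taxon 4 and Taxon 9, which is incompatible with the clades supported by the remaining characters; treating it as convergent (homoplasy) costs fewer steps than any alternative tree.
tarsal claw bifid: derived state '1' in Taxon 1, Taxon 2, Taxon 8, and Taxon 9 only — synapomorphy for {Taxon 1, Taxon 2, Taxon 8, Taxon 9}.
hollow quills: derived state '1' in Taxon 1, Taxon 2, and Taxon 9 only — synapomorphy for {Taxon 1, Taxon 2, Taxon 9}.
leaf margin serrate: derived state '1' in Taxon 2 only — an autapomorphy, so it tells us nothing about relationships among taxa.
Most parsimonious ingroup topology: ((((Taxon 1,Taxon 9),Taxon 2),Taxon 8),Taxon 4).
Changes per character on this tree: nectar spur: 1; forked tongue: 1; calcified operculum: 1; dermal ossicles: 2; tarsal claw bifid: 1; hollow quills: 1; leaf margin serrate: 1.
Total = 8.

8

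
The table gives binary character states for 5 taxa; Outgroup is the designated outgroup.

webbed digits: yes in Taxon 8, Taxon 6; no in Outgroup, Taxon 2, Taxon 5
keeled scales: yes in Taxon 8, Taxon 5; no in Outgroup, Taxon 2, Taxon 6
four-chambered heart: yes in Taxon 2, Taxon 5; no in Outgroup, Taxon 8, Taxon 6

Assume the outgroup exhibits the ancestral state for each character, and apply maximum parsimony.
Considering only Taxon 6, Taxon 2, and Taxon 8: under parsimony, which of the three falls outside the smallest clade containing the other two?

Taxon 2

The outgroup has state 'no' for every character, so 'yes' is the derived state throughout.
Only Taxon 6 and Taxon 8 show the derived state 'yes' for webbed digits, supporting them as a clade.
keeled scales groups Taxon 5 and Taxon 8, which is incompatible with the clades supported by the remaining characters; treating it as convergent (homoplasy) costs fewer steps than any alternative tree.
four-chambered heart (derived state 'yes') is shared by Taxon 2 and Taxon 5 — a synapomorphy uniting that clade.
Most parsimonious ingroup topology: ((Taxon 2,Taxon 5),(Taxon 8,Taxon 6)).
Taxon 6 and Taxon 8 share a more recent common ancestor with each other than either does with Taxon 2, so Taxon 2 is the least closely related of the three.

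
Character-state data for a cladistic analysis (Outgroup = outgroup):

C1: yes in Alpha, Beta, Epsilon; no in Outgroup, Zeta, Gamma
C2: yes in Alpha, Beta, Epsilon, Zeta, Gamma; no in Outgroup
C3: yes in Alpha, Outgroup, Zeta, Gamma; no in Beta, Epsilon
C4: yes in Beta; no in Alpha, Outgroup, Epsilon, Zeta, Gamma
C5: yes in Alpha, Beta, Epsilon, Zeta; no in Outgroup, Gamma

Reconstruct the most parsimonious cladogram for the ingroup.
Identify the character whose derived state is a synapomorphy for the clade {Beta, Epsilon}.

C3

Character polarity is set by the outgroup: the derived state is whichever differs from the outgroup's state, so for C3 the derived state is 'no', and for the remaining characters it is 'yes'.
Only Alpha, Beta, and Epsilon show the derived state 'yes' for C1, supporting them as a clade.
All ingroup taxa share the derived state 'yes' for C2; it defines the ingroup but does not resolve relationships within it.
Only Beta and Epsilon show the derived state 'no' for C3, supporting them as a clade.
C4: derived state 'yes' in Beta only — an autapomorphy, so it tells us nothing about relationships among taxa.
Only Alpha, Beta, Epsilon, and Zeta show the derived state 'yes' for C5, supporting them as a clade.
Most parsimonious ingroup topology: (((Alpha,(Epsilon,Beta)),Zeta),Gamma).
The clade {Beta, Epsilon} is supported by C3: its derived state 'no' occurs in exactly those taxa and in no other taxon (including the outgroup).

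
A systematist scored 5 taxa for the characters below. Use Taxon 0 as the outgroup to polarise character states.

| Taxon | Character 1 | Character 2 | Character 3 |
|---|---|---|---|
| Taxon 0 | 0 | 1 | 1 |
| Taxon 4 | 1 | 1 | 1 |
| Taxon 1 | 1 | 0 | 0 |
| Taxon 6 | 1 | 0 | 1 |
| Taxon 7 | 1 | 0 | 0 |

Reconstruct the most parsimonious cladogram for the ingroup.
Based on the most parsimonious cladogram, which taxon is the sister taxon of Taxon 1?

Taxon 7

Character polarity is set by the outgroup: the derived state is whichever differs from the outgroup's state, so for Character 2, Character 3 the derived state is '0', and for the remaining characters it is '1'.
Character 1 (derived state '1') is shared by all ingroup taxa — unites the whole ingroup.
Character 2 (derived state '0') is shared by Taxon 1, Taxon 6, and Taxon 7 — a synapomorphy uniting that clade.
Character 3: derived state '0' in Taxon 1 and Taxon 7 only — synapomorphy for {Taxon 1, Taxon 7}.
Most parsimonious ingroup topology: (Taxon 4,((Taxon 1,Taxon 7),Taxon 6)).
Taxon 1 and Taxon 7 form a cherry on this tree, so they are sister taxa.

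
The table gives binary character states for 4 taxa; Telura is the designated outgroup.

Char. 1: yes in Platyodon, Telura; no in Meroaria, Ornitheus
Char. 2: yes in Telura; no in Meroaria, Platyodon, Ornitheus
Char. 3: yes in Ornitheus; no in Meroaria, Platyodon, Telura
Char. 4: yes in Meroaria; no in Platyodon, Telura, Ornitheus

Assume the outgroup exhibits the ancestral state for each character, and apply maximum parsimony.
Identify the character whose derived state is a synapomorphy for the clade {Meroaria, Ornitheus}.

Char. 1

Character polarity is set by the outgroup: the derived state is whichever differs from the outgroup's state, so for Char. 1, Char. 2 the derived state is 'no', and for the remaining characters it is 'yes'.
Char. 1 (derived state 'no') is shared by Meroaria and Ornitheus — a synapomorphy uniting that clade.
All ingroup taxa share the derived state 'no' for Char. 2; it defines the ingroup but does not resolve relationships within it.
Char. 3 (derived state 'yes') is unique to Ornitheus (autapomorphy; uninformative for grouping).
Char. 4 (derived state 'yes') is unique to Meroaria (autapomorphy; uninformative for grouping).
Most parsimonious ingroup topology: ((Ornitheus,Meroaria),Platyodon).
The clade {Meroaria, Ornitheus} is supported by Char. 1: its derived state 'no' occurs in exactly those taxa and in no other taxon (including the outgroup).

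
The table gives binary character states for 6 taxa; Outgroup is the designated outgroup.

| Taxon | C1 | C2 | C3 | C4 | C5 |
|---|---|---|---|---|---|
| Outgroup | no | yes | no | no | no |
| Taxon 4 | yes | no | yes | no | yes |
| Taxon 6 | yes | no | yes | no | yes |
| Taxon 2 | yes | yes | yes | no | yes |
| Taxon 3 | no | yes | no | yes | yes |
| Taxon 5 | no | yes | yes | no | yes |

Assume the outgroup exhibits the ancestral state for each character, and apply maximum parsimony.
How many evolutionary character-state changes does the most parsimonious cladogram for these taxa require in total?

Character polarity is set by the outgroup: the derived state is whichever differs from the outgroup's state, so for C2 the derived state is 'no', and for the remaining characters it is 'yes'.
Only Taxon 2, Taxon 4, and Taxon 6 show the derived state 'yes' for C1, supporting them as a clade.
Only Taxon 4 and Taxon 6 show the derived state 'no' for C2, supporting them as a clade.
Only Taxon 2, Taxon 4, Taxon 5, and Taxon 6 show the derived state 'yes' for C3, supporting them as a clade.
C4: derived state 'yes' in Taxon 3 only — an autapomorphy, so it tells us nothing about relationships among taxa.
All ingroup taxa share the derived state 'yes' for C5; it defines the ingroup but does not resolve relationships within it.
Most parsimonious ingroup topology: ((((Taxon 4,Taxon 6),Taxon 2),Taxon 5),Taxon 3).
Changes per character on this tree: C1: 1; C2: 1; C3: 1; C4: 1; C5: 1.
Total = 5.

5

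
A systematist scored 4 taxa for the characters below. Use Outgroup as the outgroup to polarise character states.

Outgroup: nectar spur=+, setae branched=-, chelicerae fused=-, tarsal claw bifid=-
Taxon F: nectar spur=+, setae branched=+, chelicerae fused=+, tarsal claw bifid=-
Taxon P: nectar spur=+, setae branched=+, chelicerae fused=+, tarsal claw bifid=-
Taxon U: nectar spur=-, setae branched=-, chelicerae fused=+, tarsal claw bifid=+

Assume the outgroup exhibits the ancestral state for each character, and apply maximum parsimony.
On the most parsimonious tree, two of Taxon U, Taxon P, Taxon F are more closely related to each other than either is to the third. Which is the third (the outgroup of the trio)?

Taxon U

Character polarity is set by the outgroup: the derived state is whichever differs from the outgroup's state, so for nectar spur the derived state is '-', and for the remaining characters it is '+'.
nectar spur: derived state '-' in Taxon U only — an autapomorphy, so it tells us nothing about relationships among taxa.
Only Taxon F and Taxon P show the derived state '+' for setae branched, supporting them as a clade.
All ingroup taxa share the derived state '+' for chelicerae fused; it defines the ingroup but does not resolve relationships within it.
tarsal claw bifid: derived state '+' in Taxon U only — an autapomorphy, so it tells us nothing about relationships among taxa.
Most parsimonious ingroup topology: ((Taxon F,Taxon P),Taxon U).
Taxon F and Taxon P share a more recent common ancestor with each other than either does with Taxon U, so Taxon U is the least closely related of the three.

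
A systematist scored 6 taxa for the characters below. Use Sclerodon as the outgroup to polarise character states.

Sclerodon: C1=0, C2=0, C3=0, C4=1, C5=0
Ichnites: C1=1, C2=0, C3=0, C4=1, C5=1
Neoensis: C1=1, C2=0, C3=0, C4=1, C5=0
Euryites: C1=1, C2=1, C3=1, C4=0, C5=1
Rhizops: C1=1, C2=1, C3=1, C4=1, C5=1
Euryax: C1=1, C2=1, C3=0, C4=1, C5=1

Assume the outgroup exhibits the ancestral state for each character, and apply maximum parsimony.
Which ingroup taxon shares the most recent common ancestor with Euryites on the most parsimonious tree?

Rhizops

Character polarity is set by the outgroup: the derived state is whichever differs from the outgroup's state, so for C4 the derived state is '0', and for the remaining characters it is '1'.
C1 (derived state '1') is shared by all ingroup taxa — unites the whole ingroup.
C2: derived state '1' in Euryax, Euryites, and Rhizops only — synapomorphy for {Euryax, Euryites, Rhizops}.
Only Euryites and Rhizops show the derived state '1' for C3, supporting them as a clade.
C4: derived state '0' in Euryites only — an autapomorphy, so it tells us nothing about relationships among taxa.
C5 (derived state '1') is shared by Euryax, Euryites, Ichnites, and Rhizops — a synapomorphy uniting that clade.
Most parsimonious ingroup topology: ((Ichnites,((Euryites,Rhizops),Euryax)),Neoensis).
Euryites and Rhizops form a cherry on this tree, so they are sister taxa.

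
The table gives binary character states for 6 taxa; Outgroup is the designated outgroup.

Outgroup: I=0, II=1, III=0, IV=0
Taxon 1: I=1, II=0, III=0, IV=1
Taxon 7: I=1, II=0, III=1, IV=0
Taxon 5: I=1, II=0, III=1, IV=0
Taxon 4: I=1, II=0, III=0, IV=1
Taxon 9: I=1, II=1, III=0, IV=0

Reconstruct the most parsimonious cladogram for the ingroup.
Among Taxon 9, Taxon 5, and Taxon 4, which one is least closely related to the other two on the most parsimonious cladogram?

Character polarity is set by the outgroup: the derived state is whichever differs from the outgroup's state, so for II the derived state is '0', and for the remaining characters it is '1'.
I (derived state '1') is shared by all ingroup taxa — unites the whole ingroup.
Only Taxon 1, Taxon 4, Taxon 5, and Taxon 7 show the derived state '0' for II, supporting them as a clade.
III: derived state '1' in Taxon 5 and Taxon 7 only — synapomorphy for {Taxon 5, Taxon 7}.
IV (derived state '1') is shared by Taxon 1 and Taxon 4 — a synapomorphy uniting that clade.
Most parsimonious ingroup topology: (((Taxon 1,Taxon 4),(Taxon 7,Taxon 5)),Taxon 9).
Taxon 5 and Taxon 4 share a more recent common ancestor with each other than either does with Taxon 9, so Taxon 9 is the least closely related of the three.

Taxon 9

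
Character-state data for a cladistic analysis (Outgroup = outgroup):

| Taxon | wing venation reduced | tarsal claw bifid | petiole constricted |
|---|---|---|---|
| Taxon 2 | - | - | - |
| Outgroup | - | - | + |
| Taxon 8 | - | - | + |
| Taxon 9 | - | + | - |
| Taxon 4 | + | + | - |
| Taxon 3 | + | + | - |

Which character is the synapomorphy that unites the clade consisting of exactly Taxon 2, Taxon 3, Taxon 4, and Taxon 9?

Character polarity is set by the outgroup: the derived state is whichever differs from the outgroup's state, so for petiole constricted the derived state is '-', and for the remaining characters it is '+'.
wing venation reduced: derived state '+' in Taxon 3 and Taxon 4 only — synapomorphy for {Taxon 3, Taxon 4}.
tarsal claw bifid (derived state '+') is shared by Taxon 3, Taxon 4, and Taxon 9 — a synapomorphy uniting that clade.
Only Taxon 2, Taxon 3, Taxon 4, and Taxon 9 show the derived state '-' for petiole constricted, supporting them as a clade.
Most parsimonious ingroup topology: ((Taxon 2,(Taxon 9,(Taxon 4,Taxon 3))),Taxon 8).
The clade {Taxon 2, Taxon 3, Taxon 4, Taxon 9} is supported by petiole constricted: its derived state '-' occurs in exactly those taxa and in no other taxon (including the outgroup).

petiole constricted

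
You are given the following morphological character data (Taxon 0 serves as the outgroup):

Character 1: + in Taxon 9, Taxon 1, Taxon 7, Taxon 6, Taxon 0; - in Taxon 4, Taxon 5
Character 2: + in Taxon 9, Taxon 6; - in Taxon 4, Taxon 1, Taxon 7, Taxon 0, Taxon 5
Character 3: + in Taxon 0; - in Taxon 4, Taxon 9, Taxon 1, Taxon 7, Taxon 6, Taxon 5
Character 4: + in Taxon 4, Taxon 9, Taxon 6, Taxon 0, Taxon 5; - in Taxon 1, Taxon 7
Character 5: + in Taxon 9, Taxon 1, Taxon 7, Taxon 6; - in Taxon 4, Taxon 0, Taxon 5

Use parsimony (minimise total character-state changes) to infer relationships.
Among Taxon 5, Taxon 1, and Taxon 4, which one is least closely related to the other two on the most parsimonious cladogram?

Character polarity is set by the outgroup: the derived state is whichever differs from the outgroup's state, so for Character 1, Character 3, Character 4 the derived state is '-', and for the remaining characters it is '+'.
Character 1 (derived state '-') is shared by Taxon 4 and Taxon 5 — a synapomorphy uniting that clade.
Character 2: derived state '+' in Taxon 6 and Taxon 9 only — synapomorphy for {Taxon 6, Taxon 9}.
Character 3 (derived state '-') is shared by all ingroup taxa — unites the whole ingroup.
Character 4 (derived state '-') is shared by Taxon 1 and Taxon 7 — a synapomorphy uniting that clade.
Only Taxon 1, Taxon 6, Taxon 7, and Taxon 9 show the derived state '+' for Character 5, supporting them as a clade.
Most parsimonious ingroup topology: (((Taxon 9,Taxon 6),(Taxon 1,Taxon 7)),(Taxon 5,Taxon 4)).
Taxon 5 and Taxon 4 share a more recent common ancestor with each other than either does with Taxon 1, so Taxon 1 is the least closely related of the three.

Taxon 1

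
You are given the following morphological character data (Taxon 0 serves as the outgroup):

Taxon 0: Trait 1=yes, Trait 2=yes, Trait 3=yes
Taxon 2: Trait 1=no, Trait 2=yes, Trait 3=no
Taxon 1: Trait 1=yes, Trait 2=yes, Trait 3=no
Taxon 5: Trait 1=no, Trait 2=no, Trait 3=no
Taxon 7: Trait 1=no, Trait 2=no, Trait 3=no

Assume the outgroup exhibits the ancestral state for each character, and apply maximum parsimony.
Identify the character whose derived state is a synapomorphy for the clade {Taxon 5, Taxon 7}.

The outgroup has state 'yes' for every character, so 'no' is the derived state throughout.
Trait 1: derived state 'no' in Taxon 2, Taxon 5, and Taxon 7 only — synapomorphy for {Taxon 2, Taxon 5, Taxon 7}.
Only Taxon 5 and Taxon 7 show the derived state 'no' for Trait 2, supporting them as a clade.
Trait 3 (derived state 'no') is shared by all ingroup taxa — unites the whole ingroup.
Most parsimonious ingroup topology: ((Taxon 2,(Taxon 5,Taxon 7)),Taxon 1).
The clade {Taxon 5, Taxon 7} is supported by Trait 2: its derived state 'no' occurs in exactly those taxa and in no other taxon (including the outgroup).

Trait 2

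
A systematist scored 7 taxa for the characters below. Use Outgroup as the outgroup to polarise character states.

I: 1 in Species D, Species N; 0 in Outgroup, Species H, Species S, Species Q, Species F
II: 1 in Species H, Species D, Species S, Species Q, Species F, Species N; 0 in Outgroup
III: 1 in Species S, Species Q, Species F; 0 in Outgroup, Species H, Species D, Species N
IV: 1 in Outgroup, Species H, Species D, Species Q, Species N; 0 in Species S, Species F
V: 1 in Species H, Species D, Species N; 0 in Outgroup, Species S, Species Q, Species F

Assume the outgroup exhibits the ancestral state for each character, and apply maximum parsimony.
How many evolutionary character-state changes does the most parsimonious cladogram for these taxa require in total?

5

Character polarity is set by the outgroup: the derived state is whichever differs from the outgroup's state, so for IV the derived state is '0', and for the remaining characters it is '1'.
Only Species D and Species N show the derived state '1' for I, supporting them as a clade.
II (derived state '1') is shared by all ingroup taxa — unites the whole ingroup.
III: derived state '1' in Species F, Species Q, and Species S only — synapomorphy for {Species F, Species Q, Species S}.
IV (derived state '0') is shared by Species F and Species S — a synapomorphy uniting that clade.
V: derived state '1' in Species D, Species H, and Species N only — synapomorphy for {Species D, Species H, Species N}.
Most parsimonious ingroup topology: ((Species H,(Species D,Species N)),((Species S,Species F),Species Q)).
Changes per character on this tree: I: 1; II: 1; III: 1; IV: 1; V: 1.
Total = 5.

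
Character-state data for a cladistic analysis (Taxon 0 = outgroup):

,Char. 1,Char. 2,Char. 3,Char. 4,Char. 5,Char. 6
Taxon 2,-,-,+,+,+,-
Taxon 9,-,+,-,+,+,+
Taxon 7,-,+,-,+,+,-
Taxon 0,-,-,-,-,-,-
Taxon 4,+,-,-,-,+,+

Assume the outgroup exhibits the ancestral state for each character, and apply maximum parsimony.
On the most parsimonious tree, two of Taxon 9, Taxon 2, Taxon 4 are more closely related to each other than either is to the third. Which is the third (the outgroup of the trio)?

Taxon 4

The outgroup has state '-' for every character, so '+' is the derived state throughout.
Char. 1 (derived state '+') is unique to Taxon 4 (autapomorphy; uninformative for grouping).
Char. 2: derived state '+' in Taxon 7 and Taxon 9 only — synapomorphy for {Taxon 7, Taxon 9}.
Char. 3 (derived state '+') is unique to Taxon 2 (autapomorphy; uninformative for grouping).
Only Taxon 2, Taxon 7, and Taxon 9 show the derived state '+' for Char. 4, supporting them as a clade.
All ingroup taxa share the derived state '+' for Char. 5; it defines the ingroup but does not resolve relationships within it.
Char. 6 (state '+') occurs in Taxon 4 and Taxon 9 but conflicts with the nesting implied by the other characters — most parsimoniously interpreted as homoplasy.
Most parsimonious ingroup topology: (Taxon 4,(Taxon 2,(Taxon 9,Taxon 7))).
Taxon 9 and Taxon 2 share a more recent common ancestor with each other than either does with Taxon 4, so Taxon 4 is the least closely related of the three.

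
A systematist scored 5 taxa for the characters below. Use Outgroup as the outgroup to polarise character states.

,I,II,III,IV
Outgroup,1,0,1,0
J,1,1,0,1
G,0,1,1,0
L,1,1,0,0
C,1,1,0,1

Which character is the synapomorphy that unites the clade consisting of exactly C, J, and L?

III

Character polarity is set by the outgroup: the derived state is whichever differs from the outgroup's state, so for I, III the derived state is '0', and for the remaining characters it is '1'.
I (derived state '0') is unique to G (autapomorphy; uninformative for grouping).
All ingroup taxa share the derived state '1' for II; it defines the ingroup but does not resolve relationships within it.
III (derived state '0') is shared by C, J, and L — a synapomorphy uniting that clade.
Only C and J show the derived state '1' for IV, supporting them as a clade.
Most parsimonious ingroup topology: ((L,(C,J)),G).
The clade {C, J, L} is supported by III: its derived state '0' occurs in exactly those taxa and in no other taxon (including the outgroup).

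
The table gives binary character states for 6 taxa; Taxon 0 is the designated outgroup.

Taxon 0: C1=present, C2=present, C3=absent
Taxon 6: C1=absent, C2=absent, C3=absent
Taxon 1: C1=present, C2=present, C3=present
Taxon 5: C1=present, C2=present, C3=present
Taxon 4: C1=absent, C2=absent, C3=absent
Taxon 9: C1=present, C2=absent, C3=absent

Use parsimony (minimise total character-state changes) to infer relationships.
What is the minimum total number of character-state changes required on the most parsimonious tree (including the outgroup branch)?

Character polarity is set by the outgroup: the derived state is whichever differs from the outgroup's state, so for C1, C2 the derived state is 'absent', and for the remaining characters it is 'present'.
C1 (derived state 'absent') is shared by Taxon 4 and Taxon 6 — a synapomorphy uniting that clade.
C2: derived state 'absent' in Taxon 4, Taxon 6, and Taxon 9 only — synapomorphy for {Taxon 4, Taxon 6, Taxon 9}.
C3: derived state 'present' in Taxon 1 and Taxon 5 only — synapomorphy for {Taxon 1, Taxon 5}.
Most parsimonious ingroup topology: (((Taxon 6,Taxon 4),Taxon 9),(Taxon 1,Taxon 5)).
Changes per character on this tree: C1: 1; C2: 1; C3: 1.
Total = 3.

3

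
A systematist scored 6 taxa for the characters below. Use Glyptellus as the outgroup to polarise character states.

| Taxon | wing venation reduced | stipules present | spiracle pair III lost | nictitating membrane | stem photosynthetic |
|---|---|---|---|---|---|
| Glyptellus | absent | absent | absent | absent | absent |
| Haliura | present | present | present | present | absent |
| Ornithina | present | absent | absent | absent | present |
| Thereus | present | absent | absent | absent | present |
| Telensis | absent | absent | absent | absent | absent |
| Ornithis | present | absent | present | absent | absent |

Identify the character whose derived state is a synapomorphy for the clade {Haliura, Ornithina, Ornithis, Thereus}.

wing venation reduced

The outgroup has state 'absent' for every character, so 'present' is the derived state throughout.
wing venation reduced (derived state 'present') is shared by Haliura, Ornithina, Ornithis, and Thereus — a synapomorphy uniting that clade.
stipules present: derived state 'present' in Haliura only — an autapomorphy, so it tells us nothing about relationships among taxa.
Only Haliura and Ornithis show the derived state 'present' for spiracle pair III lost, supporting them as a clade.
nictitating membrane (derived state 'present') is unique to Haliura (autapomorphy; uninformative for grouping).
stem photosynthetic: derived state 'present' in Ornithina and Thereus only — synapomorphy for {Ornithina, Thereus}.
Most parsimonious ingroup topology: (((Haliura,Ornithis),(Ornithina,Thereus)),Telensis).
The clade {Haliura, Ornithina, Ornithis, Thereus} is supported by wing venation reduced: its derived state 'present' occurs in exactly those taxa and in no other taxon (including the outgroup).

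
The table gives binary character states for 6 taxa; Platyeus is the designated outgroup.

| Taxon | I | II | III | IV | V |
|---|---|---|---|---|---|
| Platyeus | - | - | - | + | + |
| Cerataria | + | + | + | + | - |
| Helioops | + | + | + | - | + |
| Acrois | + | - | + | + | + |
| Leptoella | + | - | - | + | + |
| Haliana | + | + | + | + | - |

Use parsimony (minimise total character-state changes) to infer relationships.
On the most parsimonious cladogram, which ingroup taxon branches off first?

Leptoella

Character polarity is set by the outgroup: the derived state is whichever differs from the outgroup's state, so for IV, V the derived state is '-', and for the remaining characters it is '+'.
I (derived state '+') is shared by all ingroup taxa — unites the whole ingroup.
Only Cerataria, Haliana, and Helioops show the derived state '+' for II, supporting them as a clade.
III (derived state '+') is shared by Acrois, Cerataria, Haliana, and Helioops — a synapomorphy uniting that clade.
IV (derived state '-') is unique to Helioops (autapomorphy; uninformative for grouping).
V: derived state '-' in Cerataria and Haliana only — synapomorphy for {Cerataria, Haliana}.
Most parsimonious ingroup topology: ((((Cerataria,Haliana),Helioops),Acrois),Leptoella).
Leptoella is sister to the clade containing all other ingroup taxa, so it is the earliest-diverging (most basal) ingroup lineage.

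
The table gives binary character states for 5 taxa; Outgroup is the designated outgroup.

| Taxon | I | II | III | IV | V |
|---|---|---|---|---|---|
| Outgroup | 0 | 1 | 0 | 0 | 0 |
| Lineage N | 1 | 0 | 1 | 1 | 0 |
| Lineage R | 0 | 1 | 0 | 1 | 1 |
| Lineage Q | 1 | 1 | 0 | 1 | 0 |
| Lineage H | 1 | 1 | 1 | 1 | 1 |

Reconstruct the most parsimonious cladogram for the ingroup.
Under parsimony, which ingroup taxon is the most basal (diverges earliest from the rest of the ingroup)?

Character polarity is set by the outgroup: the derived state is whichever differs from the outgroup's state, so for II the derived state is '0', and for the remaining characters it is '1'.
I: derived state '1' in Lineage H, Lineage N, and Lineage Q only — synapomorphy for {Lineage H, Lineage N, Lineage Q}.
II (derived state '0') is unique to Lineage N (autapomorphy; uninformative for grouping).
Only Lineage H and Lineage N show the derived state '1' for III, supporting them as a clade.
All ingroup taxa share the derived state '1' for IV; it defines the ingroup but does not resolve relationships within it.
V (state '1') occurs in Lineage H and Lineage R but conflicts with the nesting implied by the other characters — most parsimoniously interpreted as homoplasy.
Most parsimonious ingroup topology: (((Lineage N,Lineage H),Lineage Q),Lineage R).
Lineage R is sister to the clade containing all other ingroup taxa, so it is the earliest-diverging (most basal) ingroup lineage.

Lineage R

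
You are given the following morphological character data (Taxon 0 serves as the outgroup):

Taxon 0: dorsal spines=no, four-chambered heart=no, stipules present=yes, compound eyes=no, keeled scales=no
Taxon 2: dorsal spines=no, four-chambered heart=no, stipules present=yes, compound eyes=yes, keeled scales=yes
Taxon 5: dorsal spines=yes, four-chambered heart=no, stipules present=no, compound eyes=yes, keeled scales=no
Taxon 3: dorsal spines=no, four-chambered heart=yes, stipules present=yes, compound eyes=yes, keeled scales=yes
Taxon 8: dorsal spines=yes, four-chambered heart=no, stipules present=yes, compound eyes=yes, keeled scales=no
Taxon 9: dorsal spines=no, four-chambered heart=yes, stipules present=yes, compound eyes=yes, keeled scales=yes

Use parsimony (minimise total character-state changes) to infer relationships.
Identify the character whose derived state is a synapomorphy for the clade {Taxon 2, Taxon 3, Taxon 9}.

keeled scales

Character polarity is set by the outgroup: the derived state is whichever differs from the outgroup's state, so for stipules present the derived state is 'no', and for the remaining characters it is 'yes'.
dorsal spines: derived state 'yes' in Taxon 5 and Taxon 8 only — synapomorphy for {Taxon 5, Taxon 8}.
Only Taxon 3 and Taxon 9 show the derived state 'yes' for four-chambered heart, supporting them as a clade.
stipules present: derived state 'no' in Taxon 5 only — an autapomorphy, so it tells us nothing about relationships among taxa.
compound eyes (derived state 'yes') is shared by all ingroup taxa — unites the whole ingroup.
Only Taxon 2, Taxon 3, and Taxon 9 show the derived state 'yes' for keeled scales, supporting them as a clade.
Most parsimonious ingroup topology: ((Taxon 2,(Taxon 3,Taxon 9)),(Taxon 5,Taxon 8)).
The clade {Taxon 2, Taxon 3, Taxon 9} is supported by keeled scales: its derived state 'yes' occurs in exactly those taxa and in no other taxon (including the outgroup).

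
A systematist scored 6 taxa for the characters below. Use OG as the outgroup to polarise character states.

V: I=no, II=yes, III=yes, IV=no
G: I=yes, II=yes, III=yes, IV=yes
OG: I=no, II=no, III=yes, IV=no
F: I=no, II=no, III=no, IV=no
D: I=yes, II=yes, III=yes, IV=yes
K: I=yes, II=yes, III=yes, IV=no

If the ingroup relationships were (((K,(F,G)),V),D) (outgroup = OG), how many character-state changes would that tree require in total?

8

Map each character onto (((K,(F,G)),V),D) (rooted by OG) and count the minimum state changes it requires (Fitch parsimony):
I: 3; II: 2; III: 1; IV: 2.
Total tree length = 8.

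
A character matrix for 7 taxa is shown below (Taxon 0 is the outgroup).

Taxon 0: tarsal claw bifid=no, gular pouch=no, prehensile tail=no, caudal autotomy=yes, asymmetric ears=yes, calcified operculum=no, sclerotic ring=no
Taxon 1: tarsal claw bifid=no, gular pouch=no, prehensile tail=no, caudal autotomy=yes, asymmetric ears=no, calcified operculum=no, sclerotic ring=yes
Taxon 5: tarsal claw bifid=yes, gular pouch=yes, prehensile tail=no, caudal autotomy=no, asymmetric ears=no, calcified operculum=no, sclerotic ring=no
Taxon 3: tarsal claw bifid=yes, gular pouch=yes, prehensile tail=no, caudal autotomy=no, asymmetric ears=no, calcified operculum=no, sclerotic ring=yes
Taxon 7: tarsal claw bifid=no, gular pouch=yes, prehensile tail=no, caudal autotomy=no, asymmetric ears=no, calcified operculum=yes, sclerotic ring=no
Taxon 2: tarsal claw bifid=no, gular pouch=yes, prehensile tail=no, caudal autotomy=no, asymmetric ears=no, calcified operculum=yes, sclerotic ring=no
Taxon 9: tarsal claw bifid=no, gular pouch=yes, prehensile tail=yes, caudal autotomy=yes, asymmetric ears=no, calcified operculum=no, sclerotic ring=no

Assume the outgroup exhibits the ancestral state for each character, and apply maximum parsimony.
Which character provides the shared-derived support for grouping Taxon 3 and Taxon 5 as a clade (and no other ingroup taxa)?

tarsal claw bifid

Character polarity is set by the outgroup: the derived state is whichever differs from the outgroup's state, so for caudal autotomy, asymmetric ears the derived state is 'no', and for the remaining characters it is 'yes'.
Only Taxon 3 and Taxon 5 show the derived state 'yes' for tarsal claw bifid, supporting them as a clade.
gular pouch: derived state 'yes' in Taxon 2, Taxon 3, Taxon 5, Taxon 7, and Taxon 9 only — synapomorphy for {Taxon 2, Taxon 3, Taxon 5, Taxon 7, Taxon 9}.
prehensile tail (derived state 'yes') is unique to Taxon 9 (autapomorphy; uninformative for grouping).
caudal autotomy (derived state 'no') is shared by Taxon 2, Taxon 3, Taxon 5, and Taxon 7 — a synapomorphy uniting that clade.
All ingroup taxa share the derived state 'no' for asymmetric ears; it defines the ingroup but does not resolve relationships within it.
calcified operculum (derived state 'yes') is shared by Taxon 2 and Taxon 7 — a synapomorphy uniting that clade.
sclerotic ring groups Taxon 1 and Taxon 3, which is incompatible with the clades supported by the remaining characters; treating it as convergent (homoplasy) costs fewer steps than any alternative tree.
Most parsimonious ingroup topology: ((((Taxon 5,Taxon 3),(Taxon 7,Taxon 2)),Taxon 9),Taxon 1).
The clade {Taxon 3, Taxon 5} is supported by tarsal claw bifid: its derived state 'yes' occurs in exactly those taxa and in no other taxon (including the outgroup).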